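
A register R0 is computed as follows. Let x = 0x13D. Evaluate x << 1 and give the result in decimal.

634

0x13D = 0100111101
shift left by 1 → 1001111010 = 634
(equivalently, 317 × 2^1 = 317 × 2)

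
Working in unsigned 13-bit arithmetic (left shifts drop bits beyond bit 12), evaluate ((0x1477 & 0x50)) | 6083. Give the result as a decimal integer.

0x1477 = 1010001110111
0x50 = 0000001010000
→ & → 0000001010000 = 80
6083 = 1011111000011
→ | → 1011111010011 = 6099

6099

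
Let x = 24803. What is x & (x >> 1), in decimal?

x = 110000011100011 = 24803
x>>1 = 011000001110001
AND  = 010000001100001 = 8289
(x & (x >> 1) has a 1 wherever x has two consecutive 1 bits.)

8289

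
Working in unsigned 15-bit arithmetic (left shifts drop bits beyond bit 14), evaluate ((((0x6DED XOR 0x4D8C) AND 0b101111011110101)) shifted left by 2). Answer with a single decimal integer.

0x6DED = 110110111101101
0x4D8C = 100110110001100
→ XOR → 010000001100001 = 8289
0b101111011110101 = 101111011110101
→ AND → 000000001100001 = 97
→ shifted left by 2 (mod 2^15) → 000000110000100 = 388

388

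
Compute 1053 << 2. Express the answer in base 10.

1053 = 0010000011101
shift left by 2 → 1000001110100 = 4212
(equivalently, 1053 × 2^2 = 1053 × 4)

4212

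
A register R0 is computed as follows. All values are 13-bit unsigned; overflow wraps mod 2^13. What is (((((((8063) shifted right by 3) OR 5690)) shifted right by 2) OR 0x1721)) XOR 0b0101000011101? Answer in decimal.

7650

8063 = 1111101111111
→ shifted right by 3 → 0001111101111 = 1007
5690 = 1011000111010
→ OR → 1011111111111 = 6143
→ shifted right by 2 → 0010111111111 = 1535
0x1721 = 1011100100001
→ OR → 1011111111111 = 6143
0b0101000011101 = 0101000011101
→ XOR → 1110111100010 = 7650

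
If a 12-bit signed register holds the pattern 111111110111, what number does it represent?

-9

pattern = 111111110111 (MSB is 1 ⇒ negative)
Invert: 000000001000, add 1 → 000000001001 = 9, so the value is -9.
(Equivalently: 4087 - 2^12 = 4087 - 4096 = -9.)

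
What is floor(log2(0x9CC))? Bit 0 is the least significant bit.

11

0x9CC = 100111001100
The topmost 1 is at position 11 (since 2^11 = 2048 ≤ 2508 < 4096).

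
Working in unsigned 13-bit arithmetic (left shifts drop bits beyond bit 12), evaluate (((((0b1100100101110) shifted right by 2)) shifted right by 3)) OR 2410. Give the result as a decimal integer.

2539

0b1100100101110 = 1100100101110
→ shifted right by 2 → 0011001001011 = 1611
→ shifted right by 3 → 0000011001001 = 201
2410 = 0100101101010
→ OR → 0100111101011 = 2539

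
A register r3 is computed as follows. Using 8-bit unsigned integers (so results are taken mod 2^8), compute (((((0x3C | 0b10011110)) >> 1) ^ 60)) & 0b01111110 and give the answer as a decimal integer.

98

0x3C = 00111100
0b10011110 = 10011110
→ | → 10111110 = 190
→ >> 1 → 01011111 = 95
60 = 00111100
→ ^ → 01100011 = 99
0b01111110 = 01111110
→ & → 01100010 = 98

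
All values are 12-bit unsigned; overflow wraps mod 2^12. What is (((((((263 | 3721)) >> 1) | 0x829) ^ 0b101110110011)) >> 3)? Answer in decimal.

139

263 = 000100000111
3721 = 111010001001
→ | → 111110001111 = 3983
→ >> 1 → 011111000111 = 1991
0x829 = 100000101001
→ | → 111111101111 = 4079
0b101110110011 = 101110110011
→ ^ → 010001011100 = 1116
→ >> 3 → 000010001011 = 139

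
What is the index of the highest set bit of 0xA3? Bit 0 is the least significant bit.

0xA3 = 10100011
The topmost 1 is at position 7 (since 2^7 = 128 ≤ 163 < 256).

7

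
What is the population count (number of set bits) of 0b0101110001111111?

n = 101110001111111
Count the 1s: 1 + 1 + 1 + 1 + 1 + 1 + 1 + 1 + 1 + 1 + 1 = 11

11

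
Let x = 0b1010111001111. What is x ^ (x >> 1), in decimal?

x = 1010111001111 = 5583
x>>1 = 0101011100111
XOR  = 1111100101000 = 7976
(x ^ (x >> 1) gives the standard binary-reflected Gray code of x.)

7976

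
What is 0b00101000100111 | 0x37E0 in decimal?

16359

a = 00101000100111
0x37E0 = 11011111100000
 OR → 11111111100111 = 16359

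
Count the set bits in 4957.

8

4957 = 1001101011101
Count the 1s: 1 + 1 + 1 + 1 + 1 + 1 + 1 + 1 = 8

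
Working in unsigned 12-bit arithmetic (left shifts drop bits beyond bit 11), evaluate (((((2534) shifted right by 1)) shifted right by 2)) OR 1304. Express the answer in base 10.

2534 = 100111100110
→ shifted right by 1 → 010011110011 = 1267
→ shifted right by 2 → 000100111100 = 316
1304 = 010100011000
→ OR → 010100111100 = 1340

1340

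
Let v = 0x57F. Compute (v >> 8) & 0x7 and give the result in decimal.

v = 10101111111
Shift right by 8: 101
Mask low 3 bits: 101 = 5

5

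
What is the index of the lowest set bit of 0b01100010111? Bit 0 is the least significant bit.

0b01100010111 = 1100010111
Trailing zeros: 0, so the lowest set bit is bit 0 (value 1).

0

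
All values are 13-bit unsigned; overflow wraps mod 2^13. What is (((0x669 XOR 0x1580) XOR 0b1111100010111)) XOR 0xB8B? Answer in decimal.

1909

0x669 = 0011001101001
0x1580 = 1010110000000
→ XOR → 1001111101001 = 5097
0b1111100010111 = 1111100010111
→ XOR → 0110011111110 = 3326
0xB8B = 0101110001011
→ XOR → 0011101110101 = 1909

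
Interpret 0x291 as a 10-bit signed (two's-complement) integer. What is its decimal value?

-367

pattern = 1010010001 (MSB is 1 ⇒ negative)
Invert: 0101101110, add 1 → 0101101111 = 367, so the value is -367.
(Equivalently: 657 - 2^10 = 657 - 1024 = -367.)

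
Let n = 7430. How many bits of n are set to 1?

7430 = 1110100000110
Count the 1s: 1 + 1 + 1 + 1 + 1 + 1 = 6

6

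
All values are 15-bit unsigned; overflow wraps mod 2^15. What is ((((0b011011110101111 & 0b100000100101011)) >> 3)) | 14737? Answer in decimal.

0b011011110101111 = 011011110101111
0b100000100101011 = 100000100101011
→ & → 000000100101011 = 299
→ >> 3 → 000000000100101 = 37
14737 = 011100110010001
→ | → 011100110110101 = 14773

14773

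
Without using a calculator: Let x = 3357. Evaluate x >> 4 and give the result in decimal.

3357 = 110100011101
shift right by 4 → 000011010001 = 209
(equivalently, floor(3357 / 16))

209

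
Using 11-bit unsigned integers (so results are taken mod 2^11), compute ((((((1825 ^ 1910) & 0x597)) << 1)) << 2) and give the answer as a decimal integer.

1825 = 11100100001
1910 = 11101110110
→ ^ → 00001010111 = 87
0x597 = 10110010111
→ & → 00000010111 = 23
→ << 1 (mod 2^11) → 00000101110 = 46
→ << 2 (mod 2^11) → 00010111000 = 184

184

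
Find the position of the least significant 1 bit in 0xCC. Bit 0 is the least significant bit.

0xCC = 11001100
Trailing zeros: 2, so the lowest set bit is bit 2 (value 4).

2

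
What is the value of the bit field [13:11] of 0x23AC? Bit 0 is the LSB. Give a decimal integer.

4

v = 10001110101100
Shift right by 11: 100
Mask low 3 bits: 100 = 4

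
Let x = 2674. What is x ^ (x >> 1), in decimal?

x = 101001110010 = 2674
x>>1 = 010100111001
XOR  = 111101001011 = 3915
(x ^ (x >> 1) gives the standard binary-reflected Gray code of x.)

3915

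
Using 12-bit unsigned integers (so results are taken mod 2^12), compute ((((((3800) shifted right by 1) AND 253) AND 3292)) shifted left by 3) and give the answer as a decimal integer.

608

3800 = 111011011000
→ shifted right by 1 → 011101101100 = 1900
253 = 000011111101
→ AND → 000001101100 = 108
3292 = 110011011100
→ AND → 000001001100 = 76
→ shifted left by 3 (mod 2^12) → 001001100000 = 608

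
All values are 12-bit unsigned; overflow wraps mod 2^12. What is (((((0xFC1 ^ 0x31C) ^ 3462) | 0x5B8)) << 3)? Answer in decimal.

0xFC1 = 111111000001
0x31C = 001100011100
→ ^ → 110011011101 = 3293
3462 = 110110000110
→ ^ → 000101011011 = 347
0x5B8 = 010110111000
→ | → 010111111011 = 1531
→ << 3 (mod 2^12) → 111111011000 = 4056

4056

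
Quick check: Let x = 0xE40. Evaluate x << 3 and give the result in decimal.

0xE40 = 000111001000000
shift left by 3 → 111001000000000 = 29184
(equivalently, 3648 × 2^3 = 3648 × 8)

29184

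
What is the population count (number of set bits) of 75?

75 = 1001011
Count the 1s: 1 + 1 + 1 + 1 = 4

4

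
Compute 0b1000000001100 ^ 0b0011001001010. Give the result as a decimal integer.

5702

a = 1000000001100
b = 0011001001010
XOR → 1011001000110 = 5702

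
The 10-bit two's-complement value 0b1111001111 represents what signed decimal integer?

pattern = 1111001111 (MSB is 1 ⇒ negative)
Invert: 0000110000, add 1 → 0000110001 = 49, so the value is -49.
(Equivalently: 975 - 2^10 = 975 - 1024 = -49.)

-49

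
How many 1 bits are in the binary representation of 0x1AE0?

6

0x1AE0 = 1101011100000
Count the 1s: 1 + 1 + 1 + 1 + 1 + 1 = 6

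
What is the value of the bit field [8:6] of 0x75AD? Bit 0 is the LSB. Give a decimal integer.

v = 0111010110101101
Shift right by 6: 0111010110
Mask low 3 bits: 110 = 6

6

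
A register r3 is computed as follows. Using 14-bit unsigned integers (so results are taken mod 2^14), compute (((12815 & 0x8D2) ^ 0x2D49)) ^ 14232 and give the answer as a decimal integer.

6867

12815 = 11001000001111
0x8D2 = 00100011010010
→ & → 00000000000010 = 2
0x2D49 = 10110101001001
→ ^ → 10110101001011 = 11595
14232 = 11011110011000
→ ^ → 01101011010011 = 6867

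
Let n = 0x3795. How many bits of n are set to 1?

9

0x3795 = 11011110010101
Count the 1s: 1 + 1 + 1 + 1 + 1 + 1 + 1 + 1 + 1 = 9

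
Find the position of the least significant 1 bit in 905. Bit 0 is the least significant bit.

0

905 = 1110001001
Trailing zeros: 0, so the lowest set bit is bit 0 (value 1).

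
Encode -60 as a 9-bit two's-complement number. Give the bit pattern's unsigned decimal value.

60 in 9 bits: 000111100
Invert: 111000011
Add 1:  111000100 = 452
(Check: 2^9 - 60 = 512 - 60 = 452.)

452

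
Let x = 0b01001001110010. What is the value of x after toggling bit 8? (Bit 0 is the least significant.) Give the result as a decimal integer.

x = 01001001110010
bit 8 is currently 0; toggle it via x ^ (1 << 8) = x ^ 256
→ 01001101110010 = 4978

4978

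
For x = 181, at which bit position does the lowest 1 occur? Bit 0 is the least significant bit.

181 = 10110101
Trailing zeros: 0, so the lowest set bit is bit 0 (value 1).

0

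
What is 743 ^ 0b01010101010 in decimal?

77

743 = 1011100111
b = 1010101010
XOR → 0001001101 = 77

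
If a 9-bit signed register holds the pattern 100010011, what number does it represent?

pattern = 100010011 (MSB is 1 ⇒ negative)
Invert: 011101100, add 1 → 011101101 = 237, so the value is -237.
(Equivalently: 275 - 2^9 = 275 - 512 = -237.)

-237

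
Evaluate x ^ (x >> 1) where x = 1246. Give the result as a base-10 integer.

1713

x = 10011011110 = 1246
x>>1 = 01001101111
XOR  = 11010110001 = 1713
(x ^ (x >> 1) gives the standard binary-reflected Gray code of x.)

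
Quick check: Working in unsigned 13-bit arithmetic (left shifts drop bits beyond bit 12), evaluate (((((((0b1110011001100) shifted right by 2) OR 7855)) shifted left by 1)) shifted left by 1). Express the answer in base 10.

0b1110011001100 = 1110011001100
→ shifted right by 2 → 0011100110011 = 1843
7855 = 1111010101111
→ OR → 1111110111111 = 8127
→ shifted left by 1 (mod 2^13) → 1111101111110 = 8062
→ shifted left by 1 (mod 2^13) → 1111011111100 = 7932

7932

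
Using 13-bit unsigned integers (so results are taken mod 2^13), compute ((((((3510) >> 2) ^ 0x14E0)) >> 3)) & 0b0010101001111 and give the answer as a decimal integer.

65

3510 = 0110110110110
→ >> 2 → 0001101101101 = 877
0x14E0 = 1010011100000
→ ^ → 1011110001101 = 6029
→ >> 3 → 0001011110001 = 753
0b0010101001111 = 0010101001111
→ & → 0000001000001 = 65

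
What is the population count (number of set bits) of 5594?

5594 = 1010111011010
Count the 1s: 1 + 1 + 1 + 1 + 1 + 1 + 1 + 1 = 8

8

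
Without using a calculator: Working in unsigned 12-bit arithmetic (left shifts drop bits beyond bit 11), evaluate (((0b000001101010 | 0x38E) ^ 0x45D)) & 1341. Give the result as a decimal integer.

0b000001101010 = 000001101010
0x38E = 001110001110
→ | → 001111101110 = 1006
0x45D = 010001011101
→ ^ → 011110110011 = 1971
1341 = 010100111101
→ & → 010100110001 = 1329

1329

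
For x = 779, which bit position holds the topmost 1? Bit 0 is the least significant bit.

779 = 1100001011
The topmost 1 is at position 9 (since 2^9 = 512 ≤ 779 < 1024).

9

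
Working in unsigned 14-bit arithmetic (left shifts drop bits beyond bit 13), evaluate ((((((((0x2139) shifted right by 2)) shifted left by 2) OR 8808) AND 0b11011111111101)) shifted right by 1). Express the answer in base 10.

0x2139 = 10000100111001
→ shifted right by 2 → 00100001001110 = 2126
→ shifted left by 2 (mod 2^14) → 10000100111000 = 8504
8808 = 10001001101000
→ OR → 10001101111000 = 9080
0b11011111111101 = 11011111111101
→ AND → 10001101111000 = 9080
→ shifted right by 1 → 01000110111100 = 4540

4540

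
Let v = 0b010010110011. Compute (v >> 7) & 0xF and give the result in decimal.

v = 010010110011
Shift right by 7: 01001
Mask low 4 bits: 1001 = 9

9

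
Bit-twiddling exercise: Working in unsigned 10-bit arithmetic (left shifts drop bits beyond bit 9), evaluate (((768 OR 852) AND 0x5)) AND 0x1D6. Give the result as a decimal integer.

4

768 = 1100000000
852 = 1101010100
→ OR → 1101010100 = 852
0x5 = 0000000101
→ AND → 0000000100 = 4
0x1D6 = 0111010110
→ AND → 0000000100 = 4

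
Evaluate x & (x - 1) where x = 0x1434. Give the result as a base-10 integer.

5168

x = 1010000110100 = 5172
x - 1 = 1010000110011
AND   = 1010000110000 = 5168
(x & (x - 1) clears the lowest set bit of x.)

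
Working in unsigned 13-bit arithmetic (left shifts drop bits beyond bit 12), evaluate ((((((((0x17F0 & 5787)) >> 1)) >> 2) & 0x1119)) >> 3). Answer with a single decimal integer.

0x17F0 = 1011111110000
5787 = 1011010011011
→ & → 1011010010000 = 5776
→ >> 1 → 0101101001000 = 2888
→ >> 2 → 0001011010010 = 722
0x1119 = 1000100011001
→ & → 0000000010000 = 16
→ >> 3 → 0000000000010 = 2

2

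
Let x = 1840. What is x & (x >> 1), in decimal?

784

x = 11100110000 = 1840
x>>1 = 01110011000
AND  = 01100010000 = 784
(x & (x >> 1) has a 1 wherever x has two consecutive 1 bits.)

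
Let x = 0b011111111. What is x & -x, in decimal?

1

x = 11111111 = 255
-x (two's complement) = …00000001
AND   = 00000001 = 1
(x & -x isolates the lowest set bit of x.)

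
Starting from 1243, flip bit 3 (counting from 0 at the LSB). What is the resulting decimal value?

x = 00010011011011
bit 3 is currently 1; toggle it via x ^ (1 << 3) = x ^ 8
→ 00010011010011 = 1235

1235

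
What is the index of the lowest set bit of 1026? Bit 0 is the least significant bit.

1

1026 = 10000000010
Trailing zeros: 1, so the lowest set bit is bit 1 (value 2).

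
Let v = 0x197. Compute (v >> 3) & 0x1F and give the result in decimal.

18

v = 110010111
Shift right by 3: 110010
Mask low 5 bits: 10010 = 18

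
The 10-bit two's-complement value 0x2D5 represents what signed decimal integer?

-299

pattern = 1011010101 (MSB is 1 ⇒ negative)
Invert: 0100101010, add 1 → 0100101011 = 299, so the value is -299.
(Equivalently: 725 - 2^10 = 725 - 1024 = -299.)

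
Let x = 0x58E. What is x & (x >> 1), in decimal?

134

x = 10110001110 = 1422
x>>1 = 01011000111
AND  = 00010000110 = 134
(x & (x >> 1) has a 1 wherever x has two consecutive 1 bits.)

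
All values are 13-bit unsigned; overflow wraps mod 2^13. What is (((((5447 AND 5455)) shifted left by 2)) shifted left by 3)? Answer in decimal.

2272

5447 = 1010101000111
5455 = 1010101001111
→ AND → 1010101000111 = 5447
→ shifted left by 2 (mod 2^13) → 1010100011100 = 5404
→ shifted left by 3 (mod 2^13) → 0100011100000 = 2272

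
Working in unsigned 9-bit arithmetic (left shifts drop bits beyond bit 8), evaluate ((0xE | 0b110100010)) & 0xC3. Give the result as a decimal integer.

0xE = 000001110
0b110100010 = 110100010
→ | → 110101110 = 430
0xC3 = 011000011
→ & → 010000010 = 130

130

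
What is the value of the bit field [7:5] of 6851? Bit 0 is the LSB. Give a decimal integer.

v = 1101011000011
Shift right by 5: 11010110
Mask low 3 bits: 110 = 6

6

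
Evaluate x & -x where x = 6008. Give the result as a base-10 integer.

8

x = 1011101111000 = 6008
-x (two's complement) = …0100010001000
AND   = 0000000001000 = 8
(x & -x isolates the lowest set bit of x.)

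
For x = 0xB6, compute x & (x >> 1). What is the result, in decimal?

x = 10110110 = 182
x>>1 = 01011011
AND  = 00010010 = 18
(x & (x >> 1) has a 1 wherever x has two consecutive 1 bits.)

18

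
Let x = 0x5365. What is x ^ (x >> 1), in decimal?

31447

x = 101001101100101 = 21349
x>>1 = 010100110110010
XOR  = 111101011010111 = 31447
(x ^ (x >> 1) gives the standard binary-reflected Gray code of x.)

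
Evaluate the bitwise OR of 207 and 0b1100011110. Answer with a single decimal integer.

991

207 = 0011001111
b = 1100011110
 OR → 1111011111 = 991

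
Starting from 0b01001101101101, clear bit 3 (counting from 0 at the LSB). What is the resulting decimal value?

x = 01001101101101
bit 3 is currently 1; clear it via x & ~(1 << 3) = x & ~8
→ 01001101100101 = 4965

4965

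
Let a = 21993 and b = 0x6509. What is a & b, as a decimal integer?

17673

21993 = 101010111101001
0x6509 = 110010100001001
AND → 100010100001001 = 17673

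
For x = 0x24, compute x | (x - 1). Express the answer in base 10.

39

x = 100100 = 36
x - 1 = 100011
OR    = 100111 = 39
(x | (x - 1) sets all bits below the lowest set bit.)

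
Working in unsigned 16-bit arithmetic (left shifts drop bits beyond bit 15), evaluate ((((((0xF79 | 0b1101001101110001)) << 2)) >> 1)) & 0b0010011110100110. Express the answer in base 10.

9890

0xF79 = 0000111101111001
0b1101001101110001 = 1101001101110001
→ | → 1101111101111001 = 57209
→ << 2 (mod 2^16) → 0111110111100100 = 32228
→ >> 1 → 0011111011110010 = 16114
0b0010011110100110 = 0010011110100110
→ & → 0010011010100010 = 9890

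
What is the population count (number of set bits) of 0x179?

6

0x179 = 101111001
Count the 1s: 1 + 1 + 1 + 1 + 1 + 1 = 6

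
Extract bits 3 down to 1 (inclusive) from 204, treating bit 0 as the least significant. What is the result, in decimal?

v = 011001100
Shift right by 1: 01100110
Mask low 3 bits: 110 = 6

6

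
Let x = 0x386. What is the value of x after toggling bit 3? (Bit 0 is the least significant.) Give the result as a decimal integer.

910

x = 1110000110
bit 3 is currently 0; toggle it via x ^ (1 << 3) = x ^ 8
→ 1110001110 = 910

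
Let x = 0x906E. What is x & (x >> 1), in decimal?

38

x = 1001000001101110 = 36974
x>>1 = 0100100000110111
AND  = 0000000000100110 = 38
(x & (x >> 1) has a 1 wherever x has two consecutive 1 bits.)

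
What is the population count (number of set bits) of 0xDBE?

0xDBE = 110110111110
Count the 1s: 1 + 1 + 1 + 1 + 1 + 1 + 1 + 1 + 1 = 9

9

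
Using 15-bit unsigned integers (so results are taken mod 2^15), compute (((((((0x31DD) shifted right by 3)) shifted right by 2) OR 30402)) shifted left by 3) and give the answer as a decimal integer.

0x31DD = 011000111011101
→ shifted right by 3 → 000011000111011 = 1595
→ shifted right by 2 → 000000110001110 = 398
30402 = 111011011000010
→ OR → 111011111001110 = 30670
→ shifted left by 3 (mod 2^15) → 011111001110000 = 15984

15984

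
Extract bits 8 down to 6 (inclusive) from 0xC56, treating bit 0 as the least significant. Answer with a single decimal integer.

1

v = 0110001010110
Shift right by 6: 0110001
Mask low 3 bits: 001 = 1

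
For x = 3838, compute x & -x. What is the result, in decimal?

x = 111011111110 = 3838
-x (two's complement) = …000100000010
AND   = 000000000010 = 2
(x & -x isolates the lowest set bit of x.)

2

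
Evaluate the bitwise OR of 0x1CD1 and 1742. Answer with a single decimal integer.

7903

0x1CD1 = 1110011010001
1742 = 0011011001110
 OR → 1111011011111 = 7903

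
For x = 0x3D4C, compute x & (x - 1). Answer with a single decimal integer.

15688

x = 11110101001100 = 15692
x - 1 = 11110101001011
AND   = 11110101001000 = 15688
(x & (x - 1) clears the lowest set bit of x.)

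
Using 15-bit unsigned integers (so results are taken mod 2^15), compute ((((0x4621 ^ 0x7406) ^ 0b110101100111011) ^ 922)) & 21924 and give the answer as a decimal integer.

0x4621 = 100011000100001
0x7406 = 111010000000110
→ ^ → 011001000100111 = 12839
0b110101100111011 = 110101100111011
→ ^ → 101100100011100 = 22812
922 = 000001110011010
→ ^ → 101101010000110 = 23174
21924 = 101010110100100
→ & → 101000010000100 = 20612

20612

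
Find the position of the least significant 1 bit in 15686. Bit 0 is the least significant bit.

15686 = 11110101000110
Trailing zeros: 1, so the lowest set bit is bit 1 (value 2).

1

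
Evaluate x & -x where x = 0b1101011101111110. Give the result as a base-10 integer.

2

x = 1101011101111110 = 55166
-x (two's complement) = …0010100010000010
AND   = 0000000000000010 = 2
(x & -x isolates the lowest set bit of x.)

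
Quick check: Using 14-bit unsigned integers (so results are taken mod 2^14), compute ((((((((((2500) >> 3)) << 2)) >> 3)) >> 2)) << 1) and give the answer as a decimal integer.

2500 = 00100111000100
→ >> 3 → 00000100111000 = 312
→ << 2 (mod 2^14) → 00010011100000 = 1248
→ >> 3 → 00000010011100 = 156
→ >> 2 → 00000000100111 = 39
→ << 1 (mod 2^14) → 00000001001110 = 78

78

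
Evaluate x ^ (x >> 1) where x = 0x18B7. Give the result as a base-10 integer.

x = 1100010110111 = 6327
x>>1 = 0110001011011
XOR  = 1010011101100 = 5356
(x ^ (x >> 1) gives the standard binary-reflected Gray code of x.)

5356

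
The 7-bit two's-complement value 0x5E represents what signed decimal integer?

-34

pattern = 1011110 (MSB is 1 ⇒ negative)
Invert: 0100001, add 1 → 0100010 = 34, so the value is -34.
(Equivalently: 94 - 2^7 = 94 - 128 = -34.)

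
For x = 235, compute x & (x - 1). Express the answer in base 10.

234

x = 11101011 = 235
x - 1 = 11101010
AND   = 11101010 = 234
(x & (x - 1) clears the lowest set bit of x.)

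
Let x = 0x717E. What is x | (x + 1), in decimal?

29055

x = 111000101111110 = 29054
x + 1 = 111000101111111
OR    = 111000101111111 = 29055
(x | (x + 1) sets the lowest cleared bit.)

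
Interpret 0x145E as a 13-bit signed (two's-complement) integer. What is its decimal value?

pattern = 1010001011110 (MSB is 1 ⇒ negative)
Invert: 0101110100001, add 1 → 0101110100010 = 2978, so the value is -2978.
(Equivalently: 5214 - 2^13 = 5214 - 8192 = -2978.)

-2978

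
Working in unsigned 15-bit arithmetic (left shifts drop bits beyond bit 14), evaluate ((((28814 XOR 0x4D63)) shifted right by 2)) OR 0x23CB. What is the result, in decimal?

28814 = 111000010001110
0x4D63 = 100110101100011
→ XOR → 011110111101101 = 15853
→ shifted right by 2 → 000111101111011 = 3963
0x23CB = 010001111001011
→ OR → 010111111111011 = 12283

12283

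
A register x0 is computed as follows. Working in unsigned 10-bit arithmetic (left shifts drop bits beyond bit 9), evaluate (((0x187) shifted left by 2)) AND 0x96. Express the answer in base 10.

0x187 = 0110000111
→ shifted left by 2 (mod 2^10) → 1000011100 = 540
0x96 = 0010010110
→ AND → 0000010100 = 20

20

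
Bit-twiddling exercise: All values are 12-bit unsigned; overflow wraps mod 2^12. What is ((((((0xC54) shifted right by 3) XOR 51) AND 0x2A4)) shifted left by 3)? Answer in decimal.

0xC54 = 110001010100
→ shifted right by 3 → 000110001010 = 394
51 = 000000110011
→ XOR → 000110111001 = 441
0x2A4 = 001010100100
→ AND → 000010100000 = 160
→ shifted left by 3 (mod 2^12) → 010100000000 = 1280

1280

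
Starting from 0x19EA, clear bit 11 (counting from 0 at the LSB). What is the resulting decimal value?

x = 1100111101010
bit 11 is currently 1; clear it via x & ~(1 << 11) = x & ~2048
→ 1000111101010 = 4586

4586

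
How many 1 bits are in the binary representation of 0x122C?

0x122C = 1001000101100
Count the 1s: 1 + 1 + 1 + 1 + 1 = 5

5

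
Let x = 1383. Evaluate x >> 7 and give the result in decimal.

10

1383 = 10101100111
shift right by 7 → 00000001010 = 10
(equivalently, floor(1383 / 128))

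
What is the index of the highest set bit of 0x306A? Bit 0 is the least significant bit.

0x306A = 11000001101010
The topmost 1 is at position 13 (since 2^13 = 8192 ≤ 12394 < 16384).

13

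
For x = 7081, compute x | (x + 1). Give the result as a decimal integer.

x = 1101110101001 = 7081
x + 1 = 1101110101010
OR    = 1101110101011 = 7083
(x | (x + 1) sets the lowest cleared bit.)

7083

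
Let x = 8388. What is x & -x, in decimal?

x = 10000011000100 = 8388
-x (two's complement) = …01111100111100
AND   = 00000000000100 = 4
(x & -x isolates the lowest set bit of x.)

4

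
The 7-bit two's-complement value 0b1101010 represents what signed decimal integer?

-22

pattern = 1101010 (MSB is 1 ⇒ negative)
Invert: 0010101, add 1 → 0010110 = 22, so the value is -22.
(Equivalently: 106 - 2^7 = 106 - 128 = -22.)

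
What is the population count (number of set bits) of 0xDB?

6

0xDB = 11011011
Count the 1s: 1 + 1 + 1 + 1 + 1 + 1 = 6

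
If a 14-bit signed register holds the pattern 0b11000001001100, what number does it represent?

-4020

pattern = 11000001001100 (MSB is 1 ⇒ negative)
Invert: 00111110110011, add 1 → 00111110110100 = 4020, so the value is -4020.
(Equivalently: 12364 - 2^14 = 12364 - 16384 = -4020.)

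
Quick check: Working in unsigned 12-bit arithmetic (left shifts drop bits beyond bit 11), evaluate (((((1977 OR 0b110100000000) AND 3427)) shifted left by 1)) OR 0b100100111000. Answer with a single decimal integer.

2938

1977 = 011110111001
0b110100000000 = 110100000000
→ OR → 111110111001 = 4025
3427 = 110101100011
→ AND → 110100100001 = 3361
→ shifted left by 1 (mod 2^12) → 101001000010 = 2626
0b100100111000 = 100100111000
→ OR → 101101111010 = 2938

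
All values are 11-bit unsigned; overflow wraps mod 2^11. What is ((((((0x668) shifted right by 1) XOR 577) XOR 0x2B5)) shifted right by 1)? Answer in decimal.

480

0x668 = 11001101000
→ shifted right by 1 → 01100110100 = 820
577 = 01001000001
→ XOR → 00101110101 = 373
0x2B5 = 01010110101
→ XOR → 01111000000 = 960
→ shifted right by 1 → 00111100000 = 480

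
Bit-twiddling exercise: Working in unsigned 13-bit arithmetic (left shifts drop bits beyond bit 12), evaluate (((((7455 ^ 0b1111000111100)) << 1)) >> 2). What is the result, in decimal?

401

7455 = 1110100011111
0b1111000111100 = 1111000111100
→ ^ → 0001100100011 = 803
→ << 1 (mod 2^13) → 0011001000110 = 1606
→ >> 2 → 0000110010001 = 401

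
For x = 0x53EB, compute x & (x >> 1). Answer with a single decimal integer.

x = 101001111101011 = 21483
x>>1 = 010100111110101
AND  = 000000111100001 = 481
(x & (x >> 1) has a 1 wherever x has two consecutive 1 bits.)

481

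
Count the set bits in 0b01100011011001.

n = 1100011011001
Count the 1s: 1 + 1 + 1 + 1 + 1 + 1 + 1 = 7

7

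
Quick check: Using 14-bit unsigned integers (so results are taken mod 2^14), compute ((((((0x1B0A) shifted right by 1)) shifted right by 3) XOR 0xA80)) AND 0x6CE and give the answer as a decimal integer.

0x1B0A = 01101100001010
→ shifted right by 1 → 00110110000101 = 3461
→ shifted right by 3 → 00000110110000 = 432
0xA80 = 00101010000000
→ XOR → 00101100110000 = 2864
0x6CE = 00011011001110
→ AND → 00001000000000 = 512

512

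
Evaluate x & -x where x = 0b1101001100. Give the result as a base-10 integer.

x = 1101001100 = 844
-x (two's complement) = …0010110100
AND   = 0000000100 = 4
(x & -x isolates the lowest set bit of x.)

4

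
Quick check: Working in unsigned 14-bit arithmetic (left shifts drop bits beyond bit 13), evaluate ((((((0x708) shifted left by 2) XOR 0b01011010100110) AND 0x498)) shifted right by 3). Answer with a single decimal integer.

0x708 = 00011100001000
→ shifted left by 2 (mod 2^14) → 01110000100000 = 7200
0b01011010100110 = 01011010100110
→ XOR → 00101010000110 = 2694
0x498 = 00010010011000
→ AND → 00000010000000 = 128
→ shifted right by 3 → 00000000010000 = 16

16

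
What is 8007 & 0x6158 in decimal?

320

8007 = 001111101000111
0x6158 = 110000101011000
AND → 000000101000000 = 320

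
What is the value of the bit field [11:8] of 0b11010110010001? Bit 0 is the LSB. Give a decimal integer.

5

v = 11010110010001
Shift right by 8: 110101
Mask low 4 bits: 0101 = 5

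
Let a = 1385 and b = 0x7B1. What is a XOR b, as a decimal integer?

1385 = 10101101001
0x7B1 = 11110110001
XOR → 01011011000 = 728

728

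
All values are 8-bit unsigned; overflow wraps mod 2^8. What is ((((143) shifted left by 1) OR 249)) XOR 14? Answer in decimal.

143 = 10001111
→ shifted left by 1 (mod 2^8) → 00011110 = 30
249 = 11111001
→ OR → 11111111 = 255
14 = 00001110
→ XOR → 11110001 = 241

241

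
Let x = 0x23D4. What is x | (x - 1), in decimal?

9175

x = 10001111010100 = 9172
x - 1 = 10001111010011
OR    = 10001111010111 = 9175
(x | (x - 1) sets all bits below the lowest set bit.)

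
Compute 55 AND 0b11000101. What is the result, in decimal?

55 = 00110111
b = 11000101
AND → 00000101 = 5

5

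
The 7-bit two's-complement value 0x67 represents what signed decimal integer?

pattern = 1100111 (MSB is 1 ⇒ negative)
Invert: 0011000, add 1 → 0011001 = 25, so the value is -25.
(Equivalently: 103 - 2^7 = 103 - 128 = -25.)

-25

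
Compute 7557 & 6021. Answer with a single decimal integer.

5509

7557 = 1110110000101
6021 = 1011110000101
AND → 1010110000101 = 5509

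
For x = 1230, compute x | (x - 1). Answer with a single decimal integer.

x = 10011001110 = 1230
x - 1 = 10011001101
OR    = 10011001111 = 1231
(x | (x - 1) sets all bits below the lowest set bit.)

1231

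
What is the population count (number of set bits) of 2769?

6

2769 = 101011010001
Count the 1s: 1 + 1 + 1 + 1 + 1 + 1 = 6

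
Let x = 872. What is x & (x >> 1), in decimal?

288

x = 1101101000 = 872
x>>1 = 0110110100
AND  = 0100100000 = 288
(x & (x >> 1) has a 1 wherever x has two consecutive 1 bits.)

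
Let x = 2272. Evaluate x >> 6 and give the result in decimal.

35

2272 = 100011100000
shift right by 6 → 000000100011 = 35
(equivalently, floor(2272 / 64))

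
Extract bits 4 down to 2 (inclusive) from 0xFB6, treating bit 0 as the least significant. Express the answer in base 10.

v = 00111110110110
Shift right by 2: 001111101101
Mask low 3 bits: 101 = 5

5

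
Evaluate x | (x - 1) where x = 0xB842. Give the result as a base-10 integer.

47171

x = 1011100001000010 = 47170
x - 1 = 1011100001000001
OR    = 1011100001000011 = 47171
(x | (x - 1) sets all bits below the lowest set bit.)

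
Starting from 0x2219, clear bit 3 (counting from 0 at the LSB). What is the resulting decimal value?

x = 10001000011001
bit 3 is currently 1; clear it via x & ~(1 << 3) = x & ~8
→ 10001000010001 = 8721

8721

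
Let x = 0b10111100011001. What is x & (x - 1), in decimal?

x = 10111100011001 = 12057
x - 1 = 10111100011000
AND   = 10111100011000 = 12056
(x & (x - 1) clears the lowest set bit of x.)

12056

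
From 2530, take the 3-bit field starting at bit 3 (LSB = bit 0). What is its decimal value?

v = 100111100010
Shift right by 3: 100111100
Mask low 3 bits: 100 = 4

4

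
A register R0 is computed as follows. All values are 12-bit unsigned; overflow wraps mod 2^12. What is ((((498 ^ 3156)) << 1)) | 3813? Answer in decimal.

4077

498 = 000111110010
3156 = 110001010100
→ ^ → 110110100110 = 3494
→ << 1 (mod 2^12) → 101101001100 = 2892
3813 = 111011100101
→ | → 111111101101 = 4077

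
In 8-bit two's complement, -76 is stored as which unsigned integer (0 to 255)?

76 in 8 bits: 01001100
Invert: 10110011
Add 1:  10110100 = 180
(Check: 2^8 - 76 = 256 - 76 = 180.)

180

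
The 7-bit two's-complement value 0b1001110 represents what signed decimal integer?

-50

pattern = 1001110 (MSB is 1 ⇒ negative)
Invert: 0110001, add 1 → 0110010 = 50, so the value is -50.
(Equivalently: 78 - 2^7 = 78 - 128 = -50.)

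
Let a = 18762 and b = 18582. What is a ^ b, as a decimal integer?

18762 = 100100101001010
18582 = 100100010010110
XOR → 000000111011100 = 476

476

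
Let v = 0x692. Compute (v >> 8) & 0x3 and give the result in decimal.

v = 00011010010010
Shift right by 8: 000110
Mask low 2 bits: 10 = 2

2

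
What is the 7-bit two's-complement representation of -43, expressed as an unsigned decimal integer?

85

43 in 7 bits: 0101011
Invert: 1010100
Add 1:  1010101 = 85
(Check: 2^7 - 43 = 128 - 43 = 85.)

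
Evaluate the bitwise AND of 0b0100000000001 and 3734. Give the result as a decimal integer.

2048

a = 100000000001
3734 = 111010010110
AND → 100000000000 = 2048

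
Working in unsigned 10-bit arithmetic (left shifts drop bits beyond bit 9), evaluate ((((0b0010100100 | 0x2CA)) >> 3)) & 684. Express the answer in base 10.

12

0b0010100100 = 0010100100
0x2CA = 1011001010
→ | → 1011101110 = 750
→ >> 3 → 0001011101 = 93
684 = 1010101100
→ & → 0000001100 = 12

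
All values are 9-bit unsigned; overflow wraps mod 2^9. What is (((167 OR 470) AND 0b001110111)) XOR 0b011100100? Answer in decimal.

147

167 = 010100111
470 = 111010110
→ OR → 111110111 = 503
0b001110111 = 001110111
→ AND → 001110111 = 119
0b011100100 = 011100100
→ XOR → 010010011 = 147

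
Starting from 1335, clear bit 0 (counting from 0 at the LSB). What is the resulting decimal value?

1334

x = 010100110111
bit 0 is currently 1; clear it via x & ~(1 << 0) = x & ~1
→ 010100110110 = 1334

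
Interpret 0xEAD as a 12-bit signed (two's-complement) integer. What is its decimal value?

pattern = 111010101101 (MSB is 1 ⇒ negative)
Invert: 000101010010, add 1 → 000101010011 = 339, so the value is -339.
(Equivalently: 3757 - 2^12 = 3757 - 4096 = -339.)

-339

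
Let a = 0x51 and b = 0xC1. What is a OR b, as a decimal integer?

0x51 = 01010001
0xC1 = 11000001
 OR → 11010001 = 209

209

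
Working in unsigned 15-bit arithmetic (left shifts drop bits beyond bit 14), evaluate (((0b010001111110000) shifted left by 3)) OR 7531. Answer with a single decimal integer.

8171

0b010001111110000 = 010001111110000
→ shifted left by 3 (mod 2^15) → 001111110000000 = 8064
7531 = 001110101101011
→ OR → 001111111101011 = 8171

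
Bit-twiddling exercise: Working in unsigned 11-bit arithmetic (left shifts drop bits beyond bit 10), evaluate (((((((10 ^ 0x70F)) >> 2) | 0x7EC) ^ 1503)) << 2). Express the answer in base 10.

10 = 00000001010
0x70F = 11100001111
→ ^ → 11100000101 = 1797
→ >> 2 → 00111000001 = 449
0x7EC = 11111101100
→ | → 11111101101 = 2029
1503 = 10111011111
→ ^ → 01000110010 = 562
→ << 2 (mod 2^11) → 00011001000 = 200

200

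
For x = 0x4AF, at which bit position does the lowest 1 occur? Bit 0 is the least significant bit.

0

0x4AF = 10010101111
Trailing zeros: 0, so the lowest set bit is bit 0 (value 1).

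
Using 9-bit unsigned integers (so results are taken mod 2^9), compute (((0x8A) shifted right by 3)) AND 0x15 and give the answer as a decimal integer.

17

0x8A = 010001010
→ shifted right by 3 → 000010001 = 17
0x15 = 000010101
→ AND → 000010001 = 17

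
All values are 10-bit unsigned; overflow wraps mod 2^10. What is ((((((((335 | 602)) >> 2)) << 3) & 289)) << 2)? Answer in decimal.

335 = 0101001111
602 = 1001011010
→ | → 1101011111 = 863
→ >> 2 → 0011010111 = 215
→ << 3 (mod 2^10) → 1010111000 = 696
289 = 0100100001
→ & → 0000100000 = 32
→ << 2 (mod 2^10) → 0010000000 = 128

128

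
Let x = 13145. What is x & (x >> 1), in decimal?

x = 11001101011001 = 13145
x>>1 = 01100110101100
AND  = 01000100001000 = 4360
(x & (x >> 1) has a 1 wherever x has two consecutive 1 bits.)

4360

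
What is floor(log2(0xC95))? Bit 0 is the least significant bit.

11

0xC95 = 110010010101
The topmost 1 is at position 11 (since 2^11 = 2048 ≤ 3221 < 4096).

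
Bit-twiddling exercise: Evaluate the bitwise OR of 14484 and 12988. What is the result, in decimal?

14484 = 11100010010100
12988 = 11001010111100
 OR → 11101010111100 = 15036

15036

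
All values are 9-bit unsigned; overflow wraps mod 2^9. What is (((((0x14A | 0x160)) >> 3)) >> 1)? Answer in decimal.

0x14A = 101001010
0x160 = 101100000
→ | → 101101010 = 362
→ >> 3 → 000101101 = 45
→ >> 1 → 000010110 = 22

22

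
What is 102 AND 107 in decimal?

98

102 = 1100110
107 = 1101011
AND → 1100010 = 98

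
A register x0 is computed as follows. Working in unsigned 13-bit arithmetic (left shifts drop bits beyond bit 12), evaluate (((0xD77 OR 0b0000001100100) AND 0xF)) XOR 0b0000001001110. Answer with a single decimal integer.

0xD77 = 0110101110111
0b0000001100100 = 0000001100100
→ OR → 0110101110111 = 3447
0xF = 0000000001111
→ AND → 0000000000111 = 7
0b0000001001110 = 0000001001110
→ XOR → 0000001001001 = 73

73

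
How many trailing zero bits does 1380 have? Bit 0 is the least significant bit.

1380 = 10101100100
Trailing zeros: 2, so the lowest set bit is bit 2 (value 4).

2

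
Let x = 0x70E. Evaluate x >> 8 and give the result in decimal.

7

0x70E = 11100001110
shift right by 8 → 00000000111 = 7
(equivalently, floor(1806 / 256))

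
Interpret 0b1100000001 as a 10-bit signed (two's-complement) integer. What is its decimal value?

-255

pattern = 1100000001 (MSB is 1 ⇒ negative)
Invert: 0011111110, add 1 → 0011111111 = 255, so the value is -255.
(Equivalently: 769 - 2^10 = 769 - 1024 = -255.)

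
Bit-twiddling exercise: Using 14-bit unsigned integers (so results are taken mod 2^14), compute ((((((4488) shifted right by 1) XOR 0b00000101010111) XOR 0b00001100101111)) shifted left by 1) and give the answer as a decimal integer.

4488 = 01000110001000
→ shifted right by 1 → 00100011000100 = 2244
0b00000101010111 = 00000101010111
→ XOR → 00100110010011 = 2451
0b00001100101111 = 00001100101111
→ XOR → 00101010111100 = 2748
→ shifted left by 1 (mod 2^14) → 01010101111000 = 5496

5496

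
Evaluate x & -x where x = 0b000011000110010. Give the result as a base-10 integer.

2

x = 11000110010 = 1586
-x (two's complement) = …00111001110
AND   = 00000000010 = 2
(x & -x isolates the lowest set bit of x.)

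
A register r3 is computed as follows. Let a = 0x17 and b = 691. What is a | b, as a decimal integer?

695

0x17 = 0000010111
691 = 1010110011
 OR → 1010110111 = 695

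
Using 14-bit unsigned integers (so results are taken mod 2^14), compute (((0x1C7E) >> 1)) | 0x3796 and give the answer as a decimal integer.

0x1C7E = 01110001111110
→ >> 1 → 00111000111111 = 3647
0x3796 = 11011110010110
→ | → 11111110111111 = 16319

16319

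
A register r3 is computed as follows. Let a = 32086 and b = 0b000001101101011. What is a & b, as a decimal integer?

322

32086 = 111110101010110
b = 000001101101011
AND → 000000101000010 = 322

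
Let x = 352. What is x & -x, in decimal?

32

x = 101100000 = 352
-x (two's complement) = …010100000
AND   = 000100000 = 32
(x & -x isolates the lowest set bit of x.)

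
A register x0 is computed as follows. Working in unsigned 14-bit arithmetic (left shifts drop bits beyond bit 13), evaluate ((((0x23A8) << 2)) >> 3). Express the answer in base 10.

468

0x23A8 = 10001110101000
→ << 2 (mod 2^14) → 00111010100000 = 3744
→ >> 3 → 00000111010100 = 468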